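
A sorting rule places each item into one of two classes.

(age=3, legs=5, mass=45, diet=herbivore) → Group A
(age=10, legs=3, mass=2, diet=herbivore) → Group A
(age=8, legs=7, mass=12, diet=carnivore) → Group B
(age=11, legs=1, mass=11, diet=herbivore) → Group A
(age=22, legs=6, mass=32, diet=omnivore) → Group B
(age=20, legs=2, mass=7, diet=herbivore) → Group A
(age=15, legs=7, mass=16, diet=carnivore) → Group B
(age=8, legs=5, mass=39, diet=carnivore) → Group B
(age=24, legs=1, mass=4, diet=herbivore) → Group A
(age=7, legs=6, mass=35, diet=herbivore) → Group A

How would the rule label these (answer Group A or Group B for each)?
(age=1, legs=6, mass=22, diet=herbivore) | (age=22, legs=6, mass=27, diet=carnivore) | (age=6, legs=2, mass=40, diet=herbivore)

Group A, Group B, Group A

Checking candidate rules against both groups, what survives is: diet is herbivore.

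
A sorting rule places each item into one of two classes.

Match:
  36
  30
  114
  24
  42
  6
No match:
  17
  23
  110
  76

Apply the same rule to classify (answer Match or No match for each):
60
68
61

Match, No match, No match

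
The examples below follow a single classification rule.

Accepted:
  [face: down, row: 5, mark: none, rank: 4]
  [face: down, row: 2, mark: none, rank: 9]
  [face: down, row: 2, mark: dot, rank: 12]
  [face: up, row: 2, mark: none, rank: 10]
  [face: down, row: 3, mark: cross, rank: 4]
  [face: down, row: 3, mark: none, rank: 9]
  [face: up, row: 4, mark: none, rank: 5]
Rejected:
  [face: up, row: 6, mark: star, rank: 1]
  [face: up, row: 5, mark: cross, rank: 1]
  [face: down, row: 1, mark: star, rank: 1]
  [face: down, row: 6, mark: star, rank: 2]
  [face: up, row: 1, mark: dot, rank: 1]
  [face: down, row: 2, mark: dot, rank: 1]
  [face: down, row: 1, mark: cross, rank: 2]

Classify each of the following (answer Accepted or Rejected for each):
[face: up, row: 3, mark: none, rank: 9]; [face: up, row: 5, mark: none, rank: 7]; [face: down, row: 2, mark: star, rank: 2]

The common property of the 'Accepted' items is: rank ≥ 4. No 'Rejected' item has it.

Accepted, Accepted, Rejected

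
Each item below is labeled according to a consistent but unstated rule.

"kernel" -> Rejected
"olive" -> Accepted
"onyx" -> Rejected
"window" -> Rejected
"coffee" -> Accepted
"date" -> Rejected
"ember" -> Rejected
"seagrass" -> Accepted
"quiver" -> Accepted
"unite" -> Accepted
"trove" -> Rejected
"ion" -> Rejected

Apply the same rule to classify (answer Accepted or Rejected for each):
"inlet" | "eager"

The simplest hypothesis consistent with all the labels is: has ≥ 3 vowels.
"inlet": 2 vowels — does not satisfy this, so Rejected.
"eager": 3 vowels — fits, so Accepted.

Rejected, Accepted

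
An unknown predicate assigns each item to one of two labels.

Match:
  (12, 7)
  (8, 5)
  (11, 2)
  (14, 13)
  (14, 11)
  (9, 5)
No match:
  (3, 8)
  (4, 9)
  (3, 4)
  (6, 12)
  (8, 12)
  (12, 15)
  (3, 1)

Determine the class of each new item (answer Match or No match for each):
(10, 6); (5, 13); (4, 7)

A rule that fits every label: first > second AND sum ≥ 7 — true of each 'Match' example, false of each 'No match' one.
(10, 6) — 10 > 6, 10+6 = 16, hence Match.
(5, 13) — 5 < 13, 5+13 = 18, hence No match.
(4, 7) — 4 < 7, 4+7 = 11, hence No match.

Match, No match, No match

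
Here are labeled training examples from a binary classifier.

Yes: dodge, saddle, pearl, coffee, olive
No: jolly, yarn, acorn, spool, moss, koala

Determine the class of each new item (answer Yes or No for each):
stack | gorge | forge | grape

No, Yes, Yes, Yes

The pattern is that an item is 'Yes' exactly when: contains 'e'.
No: stack, since no 'e'. Yes: gorge, since has 'e'. Yes: forge, since has 'e'. Yes: grape, since has 'e'.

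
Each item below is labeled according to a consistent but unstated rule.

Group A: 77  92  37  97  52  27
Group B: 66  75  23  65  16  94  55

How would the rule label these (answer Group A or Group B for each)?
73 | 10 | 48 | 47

Group B, Group B, Group B, Group A

'Group A' ⟺ ≡ 2 (mod 5).
Group B: 73, since 73 mod 5 = 3. Group B: 10, since 10 mod 5 = 0. Group B: 48, since 48 mod 5 = 3. Group A: 47, since 47 mod 5 = 2.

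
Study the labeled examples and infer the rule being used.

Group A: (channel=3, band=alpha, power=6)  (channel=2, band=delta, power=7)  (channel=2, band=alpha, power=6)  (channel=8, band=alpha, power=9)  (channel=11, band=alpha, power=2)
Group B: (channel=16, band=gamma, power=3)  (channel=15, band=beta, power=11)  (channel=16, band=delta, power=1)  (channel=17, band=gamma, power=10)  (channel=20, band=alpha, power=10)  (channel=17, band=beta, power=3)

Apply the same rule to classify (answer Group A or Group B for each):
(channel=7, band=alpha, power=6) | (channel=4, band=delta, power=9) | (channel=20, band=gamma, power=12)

Group A, Group A, Group B

The pattern is that an item is 'Group A' exactly when: channel ≤ 11.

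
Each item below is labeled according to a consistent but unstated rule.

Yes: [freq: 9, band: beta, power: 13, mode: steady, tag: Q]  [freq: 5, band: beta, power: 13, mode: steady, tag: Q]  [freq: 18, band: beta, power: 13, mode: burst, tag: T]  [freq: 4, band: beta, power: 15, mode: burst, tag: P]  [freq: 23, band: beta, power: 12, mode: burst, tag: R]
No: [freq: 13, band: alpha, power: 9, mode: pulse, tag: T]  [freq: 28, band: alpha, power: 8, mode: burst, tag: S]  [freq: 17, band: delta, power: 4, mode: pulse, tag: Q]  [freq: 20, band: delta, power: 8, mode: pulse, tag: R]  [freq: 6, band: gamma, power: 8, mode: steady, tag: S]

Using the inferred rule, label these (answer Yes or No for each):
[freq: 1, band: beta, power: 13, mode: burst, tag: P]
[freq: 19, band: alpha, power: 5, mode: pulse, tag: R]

Yes, No

'Yes' ⟺ band is beta.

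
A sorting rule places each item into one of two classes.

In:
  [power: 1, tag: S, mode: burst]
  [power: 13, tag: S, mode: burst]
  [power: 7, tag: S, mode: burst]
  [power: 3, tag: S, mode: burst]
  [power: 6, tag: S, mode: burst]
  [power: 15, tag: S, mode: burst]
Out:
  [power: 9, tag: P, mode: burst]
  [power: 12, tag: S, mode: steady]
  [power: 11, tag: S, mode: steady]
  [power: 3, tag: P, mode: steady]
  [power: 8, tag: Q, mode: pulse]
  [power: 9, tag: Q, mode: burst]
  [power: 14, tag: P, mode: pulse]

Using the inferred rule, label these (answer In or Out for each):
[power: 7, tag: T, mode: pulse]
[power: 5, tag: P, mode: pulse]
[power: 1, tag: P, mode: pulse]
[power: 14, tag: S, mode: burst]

The rule appears to be: mode is burst AND tag is S.
[power: 7, tag: T, mode: pulse] — mode is pulse, tag is T, hence Out. [power: 5, tag: P, mode: pulse] — mode is pulse, tag is P, hence Out. [power: 1, tag: P, mode: pulse] — mode is pulse, tag is P, hence Out. [power: 14, tag: S, mode: burst] — mode is burst, tag is S, hence In.

Out, Out, Out, In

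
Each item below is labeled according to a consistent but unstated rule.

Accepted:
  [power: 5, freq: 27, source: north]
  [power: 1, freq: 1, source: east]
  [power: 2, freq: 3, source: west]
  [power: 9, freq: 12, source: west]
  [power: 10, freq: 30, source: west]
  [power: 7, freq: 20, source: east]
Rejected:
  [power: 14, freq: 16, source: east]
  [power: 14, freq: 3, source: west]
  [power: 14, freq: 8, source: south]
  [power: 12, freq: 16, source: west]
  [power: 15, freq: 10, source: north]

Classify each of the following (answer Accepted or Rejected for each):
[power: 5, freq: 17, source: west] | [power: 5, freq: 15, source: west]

Accepted, Accepted

The distinguishing property — power ≤ 10 — holds for all the 'Accepted' cases and none of the 'Rejected' cases.
[power: 5, freq: 17, source: west]: Accepted (power = 5). [power: 5, freq: 15, source: west]: Accepted (power = 5).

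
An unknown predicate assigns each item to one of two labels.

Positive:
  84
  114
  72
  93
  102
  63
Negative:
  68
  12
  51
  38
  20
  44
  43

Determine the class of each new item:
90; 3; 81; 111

Positive, Negative, Positive, Positive

Every 'Positive' example satisfies: multiple of 3 AND at least 63. None of the 'Negative' examples do.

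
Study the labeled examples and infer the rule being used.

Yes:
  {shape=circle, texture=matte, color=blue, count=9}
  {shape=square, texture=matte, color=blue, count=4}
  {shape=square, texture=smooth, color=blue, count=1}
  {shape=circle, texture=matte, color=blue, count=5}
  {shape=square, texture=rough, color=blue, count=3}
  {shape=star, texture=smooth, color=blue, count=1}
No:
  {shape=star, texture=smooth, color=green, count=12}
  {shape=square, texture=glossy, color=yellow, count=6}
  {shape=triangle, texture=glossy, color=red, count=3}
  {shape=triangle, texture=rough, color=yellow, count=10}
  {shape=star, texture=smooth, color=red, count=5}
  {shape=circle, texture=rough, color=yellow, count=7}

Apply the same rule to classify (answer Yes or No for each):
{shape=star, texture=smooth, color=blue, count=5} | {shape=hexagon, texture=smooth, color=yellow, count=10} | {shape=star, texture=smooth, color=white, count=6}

Yes, No, No

Every 'Yes' example satisfies: color is blue. None of the 'No' examples do.
{shape=star, texture=smooth, color=blue, count=5}: Yes (color is blue).
{shape=hexagon, texture=smooth, color=yellow, count=10}: No (color is yellow).
{shape=star, texture=smooth, color=white, count=6}: No (color is white).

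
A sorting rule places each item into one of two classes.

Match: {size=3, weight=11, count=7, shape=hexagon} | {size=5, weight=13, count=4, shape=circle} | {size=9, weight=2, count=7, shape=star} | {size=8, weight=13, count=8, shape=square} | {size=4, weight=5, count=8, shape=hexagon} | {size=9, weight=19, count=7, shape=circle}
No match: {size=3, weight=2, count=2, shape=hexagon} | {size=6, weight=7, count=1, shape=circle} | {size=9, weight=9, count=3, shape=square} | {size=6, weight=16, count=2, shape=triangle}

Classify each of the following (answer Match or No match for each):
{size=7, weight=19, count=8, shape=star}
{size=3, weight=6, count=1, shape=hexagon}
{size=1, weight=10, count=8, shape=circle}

Match, No match, Match

Rule: count ≥ 4. This holds for each 'Match' example and fails for each 'No match' one.
Match: {size=7, weight=19, count=8, shape=star}, since count = 8.
No match: {size=3, weight=6, count=1, shape=hexagon}, since count = 1.
Match: {size=1, weight=10, count=8, shape=circle}, since count = 8.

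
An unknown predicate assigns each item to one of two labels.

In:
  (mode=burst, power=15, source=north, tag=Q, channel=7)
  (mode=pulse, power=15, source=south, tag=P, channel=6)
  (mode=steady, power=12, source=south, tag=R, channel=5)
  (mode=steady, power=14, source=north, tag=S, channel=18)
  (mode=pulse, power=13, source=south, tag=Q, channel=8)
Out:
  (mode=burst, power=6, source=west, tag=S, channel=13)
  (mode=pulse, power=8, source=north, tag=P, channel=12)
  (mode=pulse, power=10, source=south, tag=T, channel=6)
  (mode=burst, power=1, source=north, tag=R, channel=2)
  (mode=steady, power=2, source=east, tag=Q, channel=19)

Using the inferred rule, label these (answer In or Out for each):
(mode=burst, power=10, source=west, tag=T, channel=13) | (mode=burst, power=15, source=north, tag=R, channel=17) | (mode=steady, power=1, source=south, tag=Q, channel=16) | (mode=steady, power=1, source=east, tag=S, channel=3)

Rule: power ≥ 12. This holds for each 'In' example and fails for each 'Out' one.

Out, In, Out, Out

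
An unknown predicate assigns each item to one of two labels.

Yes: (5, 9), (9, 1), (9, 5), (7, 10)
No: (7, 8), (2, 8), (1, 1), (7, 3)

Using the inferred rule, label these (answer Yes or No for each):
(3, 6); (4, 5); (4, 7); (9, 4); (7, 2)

No, No, No, Yes, No

The distinguishing property — max ≥ 9 — holds for all the 'Yes' cases and none of the 'No' cases.
(3, 6): max 6, lacks this property → No. (4, 5): max 5, lacks this property → No. (4, 7): max 7, lacks this property → No. (9, 4): max 9, has this property → Yes. (7, 2): max 7, lacks this property → No.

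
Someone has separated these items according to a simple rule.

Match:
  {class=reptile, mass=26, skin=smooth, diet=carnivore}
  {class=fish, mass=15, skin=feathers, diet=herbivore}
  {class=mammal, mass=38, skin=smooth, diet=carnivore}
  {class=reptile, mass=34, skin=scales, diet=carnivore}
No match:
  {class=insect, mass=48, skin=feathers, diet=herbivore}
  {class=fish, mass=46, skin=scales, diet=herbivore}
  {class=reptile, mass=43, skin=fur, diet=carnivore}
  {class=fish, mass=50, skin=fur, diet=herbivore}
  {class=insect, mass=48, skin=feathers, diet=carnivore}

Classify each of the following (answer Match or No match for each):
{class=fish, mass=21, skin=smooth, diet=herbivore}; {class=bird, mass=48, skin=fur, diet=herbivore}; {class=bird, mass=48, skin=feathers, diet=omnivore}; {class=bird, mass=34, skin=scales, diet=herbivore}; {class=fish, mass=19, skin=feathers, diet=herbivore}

Match, No match, No match, Match, Match

One predicate separates the groups cleanly: mass ≤ 38.
{class=fish, mass=21, skin=smooth, diet=herbivore} → mass = 21 → Match.
{class=bird, mass=48, skin=fur, diet=herbivore} → mass = 48 → No match.
{class=bird, mass=48, skin=feathers, diet=omnivore} → mass = 48 → No match.
{class=bird, mass=34, skin=scales, diet=herbivore} → mass = 34 → Match.
{class=fish, mass=19, skin=feathers, diet=herbivore} → mass = 19 → Match.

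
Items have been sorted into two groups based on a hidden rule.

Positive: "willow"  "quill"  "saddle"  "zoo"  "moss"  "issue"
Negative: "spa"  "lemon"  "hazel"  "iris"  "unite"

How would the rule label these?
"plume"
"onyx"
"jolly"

Negative, Negative, Positive

The rule appears to be: has a double letter.
"plume" — no doubled letter, hence Negative. "onyx" — no doubled letter, hence Negative. "jolly" — 'll' doubled, hence Positive.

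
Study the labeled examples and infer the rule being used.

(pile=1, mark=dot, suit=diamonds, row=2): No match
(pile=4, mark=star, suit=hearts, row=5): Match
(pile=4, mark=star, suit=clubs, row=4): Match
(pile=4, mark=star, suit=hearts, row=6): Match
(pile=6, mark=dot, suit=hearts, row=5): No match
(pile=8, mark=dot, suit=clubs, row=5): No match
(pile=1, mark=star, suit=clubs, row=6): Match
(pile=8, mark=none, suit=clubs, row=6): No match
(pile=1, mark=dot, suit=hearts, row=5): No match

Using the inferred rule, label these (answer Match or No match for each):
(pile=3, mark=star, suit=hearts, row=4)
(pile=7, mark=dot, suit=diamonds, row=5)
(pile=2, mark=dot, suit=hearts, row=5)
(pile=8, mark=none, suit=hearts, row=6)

Match, No match, No match, No match

The classifier is using: mark is star.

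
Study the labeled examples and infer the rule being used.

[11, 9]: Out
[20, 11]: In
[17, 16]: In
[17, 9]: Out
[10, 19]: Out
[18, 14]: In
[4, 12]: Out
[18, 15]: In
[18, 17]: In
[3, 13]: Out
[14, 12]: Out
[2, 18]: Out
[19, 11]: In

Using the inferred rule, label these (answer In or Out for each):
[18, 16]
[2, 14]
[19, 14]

In, Out, In

One predicate separates the groups cleanly: sum ≥ 30.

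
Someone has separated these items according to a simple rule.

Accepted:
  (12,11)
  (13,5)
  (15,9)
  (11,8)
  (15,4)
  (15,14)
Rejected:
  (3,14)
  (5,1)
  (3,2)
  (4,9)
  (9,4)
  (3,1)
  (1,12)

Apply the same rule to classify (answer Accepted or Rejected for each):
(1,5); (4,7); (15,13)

Rejected, Rejected, Accepted

Every 'Accepted' example satisfies: sum ≥ 18. None of the 'Rejected' examples do.
Rejected: (1,5), since 1+5 = 6.
Rejected: (4,7), since 4+7 = 11.
Accepted: (15,13), since 15+13 = 28.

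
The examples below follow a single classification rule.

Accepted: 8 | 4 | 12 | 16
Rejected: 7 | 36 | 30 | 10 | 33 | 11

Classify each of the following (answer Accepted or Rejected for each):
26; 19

Rejected, Rejected

The classifier is using: multiple of 4 AND at most 16.
Rejected: 26, since 26 = 4·6 + 2, 26 > 16.
Rejected: 19, since 19 = 4·4 + 3, 19 > 16.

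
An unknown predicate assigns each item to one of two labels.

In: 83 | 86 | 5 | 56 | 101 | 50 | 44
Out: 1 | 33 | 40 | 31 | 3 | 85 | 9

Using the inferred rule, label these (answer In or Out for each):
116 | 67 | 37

A rule that fits every label: ≡ 2 (mod 3) — true of each 'In' example, false of each 'Out' one.

In, Out, Out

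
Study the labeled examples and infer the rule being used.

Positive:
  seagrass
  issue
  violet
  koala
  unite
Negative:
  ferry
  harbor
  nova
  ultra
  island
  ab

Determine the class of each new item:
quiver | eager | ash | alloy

Positive, Positive, Negative, Negative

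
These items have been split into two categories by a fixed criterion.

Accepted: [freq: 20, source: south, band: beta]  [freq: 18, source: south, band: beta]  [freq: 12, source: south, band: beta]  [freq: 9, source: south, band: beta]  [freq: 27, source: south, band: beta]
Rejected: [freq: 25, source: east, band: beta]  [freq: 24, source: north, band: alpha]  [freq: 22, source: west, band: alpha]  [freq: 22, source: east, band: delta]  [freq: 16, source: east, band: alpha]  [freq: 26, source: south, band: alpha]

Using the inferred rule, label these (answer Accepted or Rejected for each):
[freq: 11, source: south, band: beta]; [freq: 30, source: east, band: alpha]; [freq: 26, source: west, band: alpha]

The classifier is using: band is beta AND source is south.

Accepted, Rejected, Rejected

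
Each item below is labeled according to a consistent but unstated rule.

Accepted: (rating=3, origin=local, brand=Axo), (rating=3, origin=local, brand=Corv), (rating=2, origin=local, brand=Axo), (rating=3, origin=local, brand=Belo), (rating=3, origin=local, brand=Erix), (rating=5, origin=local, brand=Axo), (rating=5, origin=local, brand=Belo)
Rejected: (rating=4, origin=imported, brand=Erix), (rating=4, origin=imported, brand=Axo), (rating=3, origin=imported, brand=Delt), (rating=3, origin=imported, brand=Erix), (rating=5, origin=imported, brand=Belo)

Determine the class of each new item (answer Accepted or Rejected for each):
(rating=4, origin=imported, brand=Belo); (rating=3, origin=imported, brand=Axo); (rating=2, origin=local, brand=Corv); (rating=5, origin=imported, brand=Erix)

Rule: origin is local. This holds for each 'Accepted' example and fails for each 'Rejected' one.

Rejected, Rejected, Accepted, Rejected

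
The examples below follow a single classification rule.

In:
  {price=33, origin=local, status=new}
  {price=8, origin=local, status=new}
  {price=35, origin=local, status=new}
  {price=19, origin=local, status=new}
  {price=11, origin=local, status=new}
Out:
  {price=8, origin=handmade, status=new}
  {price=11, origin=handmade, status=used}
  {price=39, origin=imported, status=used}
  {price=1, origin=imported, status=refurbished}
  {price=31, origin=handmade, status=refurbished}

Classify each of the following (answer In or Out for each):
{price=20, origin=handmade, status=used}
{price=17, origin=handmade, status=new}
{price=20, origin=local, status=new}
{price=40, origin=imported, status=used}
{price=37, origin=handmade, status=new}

Every 'In' example satisfies: origin is local. None of the 'Out' examples do.

Out, Out, In, Out, Out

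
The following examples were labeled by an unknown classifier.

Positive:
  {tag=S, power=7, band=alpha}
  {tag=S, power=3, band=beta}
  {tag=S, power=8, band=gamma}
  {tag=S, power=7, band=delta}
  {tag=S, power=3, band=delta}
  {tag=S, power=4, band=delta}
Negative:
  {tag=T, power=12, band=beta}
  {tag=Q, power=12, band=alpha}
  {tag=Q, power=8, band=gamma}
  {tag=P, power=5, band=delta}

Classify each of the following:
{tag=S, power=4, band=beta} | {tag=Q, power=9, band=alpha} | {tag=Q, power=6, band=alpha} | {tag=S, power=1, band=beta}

The common property of the 'Positive' items is: tag is S. No 'Negative' item has it.
{tag=S, power=4, band=beta} → tag is S → Positive.
{tag=Q, power=9, band=alpha} → tag is Q → Negative.
{tag=Q, power=6, band=alpha} → tag is Q → Negative.
{tag=S, power=1, band=beta} → tag is S → Positive.

Positive, Negative, Negative, Positive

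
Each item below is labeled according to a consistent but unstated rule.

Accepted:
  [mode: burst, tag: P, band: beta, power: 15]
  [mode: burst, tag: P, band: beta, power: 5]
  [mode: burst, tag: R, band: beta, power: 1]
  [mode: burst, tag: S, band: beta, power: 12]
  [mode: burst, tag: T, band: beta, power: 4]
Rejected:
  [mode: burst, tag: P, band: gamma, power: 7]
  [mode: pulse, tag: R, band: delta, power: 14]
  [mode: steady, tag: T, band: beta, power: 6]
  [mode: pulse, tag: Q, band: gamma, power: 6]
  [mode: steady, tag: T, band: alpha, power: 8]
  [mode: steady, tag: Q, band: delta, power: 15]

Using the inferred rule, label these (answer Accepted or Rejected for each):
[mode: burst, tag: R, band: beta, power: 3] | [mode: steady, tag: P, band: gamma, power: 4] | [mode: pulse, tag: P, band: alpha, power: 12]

The common property of the 'Accepted' items is: band is beta AND mode is burst. No 'Rejected' item has it.
[mode: burst, tag: R, band: beta, power: 3]: band is beta, mode is burst, satisfies this → Accepted. [mode: steady, tag: P, band: gamma, power: 4]: band is gamma, mode is steady, fails the rule → Rejected. [mode: pulse, tag: P, band: alpha, power: 12]: band is alpha, mode is pulse, fails the rule → Rejected.

Accepted, Rejected, Rejected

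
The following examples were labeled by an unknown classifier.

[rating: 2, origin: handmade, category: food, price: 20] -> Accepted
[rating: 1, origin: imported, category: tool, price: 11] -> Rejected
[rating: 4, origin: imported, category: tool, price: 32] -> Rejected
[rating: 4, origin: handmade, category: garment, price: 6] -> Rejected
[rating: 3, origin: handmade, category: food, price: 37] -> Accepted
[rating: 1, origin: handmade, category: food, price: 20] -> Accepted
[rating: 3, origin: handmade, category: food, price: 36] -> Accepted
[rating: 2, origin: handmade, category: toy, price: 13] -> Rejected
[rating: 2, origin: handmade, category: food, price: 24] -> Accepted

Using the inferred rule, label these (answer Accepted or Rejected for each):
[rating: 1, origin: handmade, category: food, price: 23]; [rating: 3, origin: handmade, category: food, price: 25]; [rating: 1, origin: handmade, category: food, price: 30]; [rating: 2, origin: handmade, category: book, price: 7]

Looking at the examples, the only property every 'Accepted' case has and every 'Rejected' case lacks is: category is food.
Accepted: [rating: 1, origin: handmade, category: food, price: 23], since category is food.
Accepted: [rating: 3, origin: handmade, category: food, price: 25], since category is food.
Accepted: [rating: 1, origin: handmade, category: food, price: 30], since category is food.
Rejected: [rating: 2, origin: handmade, category: book, price: 7], since category is book.

Accepted, Accepted, Accepted, Rejected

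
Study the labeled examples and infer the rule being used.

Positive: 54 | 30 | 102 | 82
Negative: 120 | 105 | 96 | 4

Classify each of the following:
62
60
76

Positive, Negative, Negative

Comparing the two groups points to one rule — ≡ 2 (mod 4).
62: Positive (62 mod 4 = 2).
60: Negative (60 mod 4 = 0).
76: Negative (76 mod 4 = 0).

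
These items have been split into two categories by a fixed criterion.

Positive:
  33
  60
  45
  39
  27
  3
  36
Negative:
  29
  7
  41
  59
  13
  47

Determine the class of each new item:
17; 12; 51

Negative, Positive, Positive

Comparing the two groups points to one rule — multiple of 3.
Negative: 17, since 17 = 3·5 + 2.
Positive: 12, since 12 = 3·4.
Positive: 51, since 51 = 3·17.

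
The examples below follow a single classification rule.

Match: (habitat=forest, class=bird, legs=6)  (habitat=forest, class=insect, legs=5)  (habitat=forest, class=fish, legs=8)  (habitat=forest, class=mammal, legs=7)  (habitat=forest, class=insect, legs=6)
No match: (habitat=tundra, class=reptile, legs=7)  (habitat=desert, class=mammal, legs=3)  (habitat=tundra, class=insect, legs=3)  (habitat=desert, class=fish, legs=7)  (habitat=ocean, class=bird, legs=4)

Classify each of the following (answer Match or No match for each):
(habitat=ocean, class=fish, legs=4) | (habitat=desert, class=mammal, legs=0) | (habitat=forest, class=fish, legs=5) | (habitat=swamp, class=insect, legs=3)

No match, No match, Match, No match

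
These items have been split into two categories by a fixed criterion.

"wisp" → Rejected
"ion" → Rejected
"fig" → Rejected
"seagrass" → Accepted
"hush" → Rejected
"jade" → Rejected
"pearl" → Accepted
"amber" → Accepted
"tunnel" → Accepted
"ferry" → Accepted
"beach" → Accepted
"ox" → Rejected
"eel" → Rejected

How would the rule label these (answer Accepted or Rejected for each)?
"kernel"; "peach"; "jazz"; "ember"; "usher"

Accepted, Accepted, Rejected, Accepted, Accepted

Every 'Accepted' example satisfies: length ≥ 5. None of the 'Rejected' examples do.
"kernel" → length 6 → Accepted. "peach" → length 5 → Accepted. "jazz" → length 4 → Rejected. "ember" → length 5 → Accepted. "usher" → length 5 → Accepted.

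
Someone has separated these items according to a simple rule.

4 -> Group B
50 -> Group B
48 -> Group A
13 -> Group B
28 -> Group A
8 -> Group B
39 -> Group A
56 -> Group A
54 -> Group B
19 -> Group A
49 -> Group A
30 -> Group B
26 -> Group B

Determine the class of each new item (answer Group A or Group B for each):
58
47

One predicate separates the groups cleanly: digit sum ≥ 10.
58: digit sum 5+8 = 13, matches → Group A.
47: digit sum 4+7 = 11, matches → Group A.

Group A, Group A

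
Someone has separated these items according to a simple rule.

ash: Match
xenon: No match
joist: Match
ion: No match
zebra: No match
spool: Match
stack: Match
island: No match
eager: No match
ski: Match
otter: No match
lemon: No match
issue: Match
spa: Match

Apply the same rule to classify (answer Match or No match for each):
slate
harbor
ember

Match, No match, No match

The common property of the 'Match' items is: odd length AND contains 's'. No 'No match' item has it.
slate → length 5, has 's' → Match. harbor → length 6, no 's' → No match. ember → length 5, no 's' → No match.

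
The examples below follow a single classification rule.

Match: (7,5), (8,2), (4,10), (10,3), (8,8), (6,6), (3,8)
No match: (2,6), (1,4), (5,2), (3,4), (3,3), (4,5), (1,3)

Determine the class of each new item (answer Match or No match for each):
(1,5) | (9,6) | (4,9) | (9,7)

No match, Match, Match, Match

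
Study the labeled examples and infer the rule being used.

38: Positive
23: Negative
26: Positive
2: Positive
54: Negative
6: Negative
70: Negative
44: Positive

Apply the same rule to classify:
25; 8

The simplest hypothesis consistent with all the labels is: ≡ 2 (mod 6).
Negative: 25, since 25 mod 6 = 1. Positive: 8, since 8 mod 6 = 2.

Negative, Positive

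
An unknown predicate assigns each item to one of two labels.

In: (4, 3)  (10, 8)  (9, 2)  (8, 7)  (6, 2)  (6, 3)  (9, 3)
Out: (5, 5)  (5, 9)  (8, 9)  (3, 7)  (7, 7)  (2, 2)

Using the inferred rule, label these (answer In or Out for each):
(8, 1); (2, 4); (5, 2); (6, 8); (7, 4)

In, Out, In, Out, In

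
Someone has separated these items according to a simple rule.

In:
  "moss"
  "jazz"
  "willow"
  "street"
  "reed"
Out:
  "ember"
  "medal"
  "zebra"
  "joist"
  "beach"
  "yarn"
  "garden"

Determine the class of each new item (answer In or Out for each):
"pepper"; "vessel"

The distinguishing property — has a double letter — holds for all the 'In' cases and none of the 'Out' cases.
In: "pepper", since 'pp' doubled.
In: "vessel", since 'ss' doubled.

In, In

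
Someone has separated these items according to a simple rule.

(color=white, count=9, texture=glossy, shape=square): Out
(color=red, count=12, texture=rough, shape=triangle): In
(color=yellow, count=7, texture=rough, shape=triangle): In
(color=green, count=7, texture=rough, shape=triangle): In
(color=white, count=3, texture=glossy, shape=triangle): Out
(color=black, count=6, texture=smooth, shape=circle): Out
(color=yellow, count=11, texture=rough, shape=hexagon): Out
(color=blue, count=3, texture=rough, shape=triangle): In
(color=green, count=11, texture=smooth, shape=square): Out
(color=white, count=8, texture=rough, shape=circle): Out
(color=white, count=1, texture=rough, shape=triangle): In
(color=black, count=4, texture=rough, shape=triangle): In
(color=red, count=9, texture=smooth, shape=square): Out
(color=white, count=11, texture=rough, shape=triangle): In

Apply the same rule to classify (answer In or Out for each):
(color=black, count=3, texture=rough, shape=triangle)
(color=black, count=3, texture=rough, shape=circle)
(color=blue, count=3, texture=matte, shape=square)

The pattern is that an item is 'In' exactly when: shape is triangle AND texture is rough.
(color=black, count=3, texture=rough, shape=triangle): shape is triangle, texture is rough, meets the rule → In.
(color=black, count=3, texture=rough, shape=circle): shape is circle, texture is rough, does not pass → Out.
(color=blue, count=3, texture=matte, shape=square): shape is square, texture is matte, does not pass → Out.

In, Out, Out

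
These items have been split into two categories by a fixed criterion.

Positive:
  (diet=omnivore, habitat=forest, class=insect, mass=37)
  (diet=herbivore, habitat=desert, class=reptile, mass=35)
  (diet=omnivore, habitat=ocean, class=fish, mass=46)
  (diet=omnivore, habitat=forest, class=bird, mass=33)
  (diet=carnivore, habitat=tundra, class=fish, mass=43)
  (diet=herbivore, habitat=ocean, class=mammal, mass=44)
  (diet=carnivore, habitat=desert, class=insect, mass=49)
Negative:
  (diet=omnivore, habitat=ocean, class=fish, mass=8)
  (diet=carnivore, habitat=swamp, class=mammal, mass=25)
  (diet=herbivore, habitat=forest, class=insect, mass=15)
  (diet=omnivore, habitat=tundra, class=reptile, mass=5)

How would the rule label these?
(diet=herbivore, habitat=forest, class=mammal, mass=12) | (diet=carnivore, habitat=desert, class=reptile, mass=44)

Every 'Positive' example satisfies: mass ≥ 33. None of the 'Negative' examples do.

Negative, Positive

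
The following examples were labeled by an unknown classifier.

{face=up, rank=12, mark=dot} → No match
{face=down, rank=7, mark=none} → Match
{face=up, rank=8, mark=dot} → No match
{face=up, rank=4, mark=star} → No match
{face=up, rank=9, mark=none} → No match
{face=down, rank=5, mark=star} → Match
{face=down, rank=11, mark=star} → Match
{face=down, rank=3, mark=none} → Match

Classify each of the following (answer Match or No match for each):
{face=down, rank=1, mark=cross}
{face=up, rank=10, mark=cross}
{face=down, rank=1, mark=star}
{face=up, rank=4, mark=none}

Match, No match, Match, No match

One predicate separates the groups cleanly: face is down.
{face=down, rank=1, mark=cross} — face is down, hence Match.
{face=up, rank=10, mark=cross} — face is up, hence No match.
{face=down, rank=1, mark=star} — face is down, hence Match.
{face=up, rank=4, mark=none} — face is up, hence No match.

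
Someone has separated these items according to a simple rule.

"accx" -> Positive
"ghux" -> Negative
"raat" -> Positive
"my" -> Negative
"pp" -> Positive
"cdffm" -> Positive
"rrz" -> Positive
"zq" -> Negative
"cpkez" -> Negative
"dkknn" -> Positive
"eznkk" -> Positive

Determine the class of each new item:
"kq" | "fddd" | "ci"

Negative, Positive, Negative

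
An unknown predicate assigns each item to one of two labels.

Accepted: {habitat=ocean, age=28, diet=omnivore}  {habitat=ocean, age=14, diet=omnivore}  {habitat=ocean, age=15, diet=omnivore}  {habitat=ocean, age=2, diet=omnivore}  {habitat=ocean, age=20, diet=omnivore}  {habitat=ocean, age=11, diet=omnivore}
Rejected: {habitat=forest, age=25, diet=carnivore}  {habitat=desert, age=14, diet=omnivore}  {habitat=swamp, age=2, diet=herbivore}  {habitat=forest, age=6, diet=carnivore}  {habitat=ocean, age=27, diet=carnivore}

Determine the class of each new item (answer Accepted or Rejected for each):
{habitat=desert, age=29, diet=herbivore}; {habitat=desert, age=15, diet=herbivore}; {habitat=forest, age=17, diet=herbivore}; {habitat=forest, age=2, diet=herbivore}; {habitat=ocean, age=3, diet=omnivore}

Rejected, Rejected, Rejected, Rejected, Accepted

The pattern is that an item is 'Accepted' exactly when: diet is omnivore AND habitat is ocean.
Rejected: {habitat=desert, age=29, diet=herbivore}, since diet is herbivore, habitat is desert.
Rejected: {habitat=desert, age=15, diet=herbivore}, since diet is herbivore, habitat is desert.
Rejected: {habitat=forest, age=17, diet=herbivore}, since diet is herbivore, habitat is forest.
Rejected: {habitat=forest, age=2, diet=herbivore}, since diet is herbivore, habitat is forest.
Accepted: {habitat=ocean, age=3, diet=omnivore}, since diet is omnivore, habitat is ocean.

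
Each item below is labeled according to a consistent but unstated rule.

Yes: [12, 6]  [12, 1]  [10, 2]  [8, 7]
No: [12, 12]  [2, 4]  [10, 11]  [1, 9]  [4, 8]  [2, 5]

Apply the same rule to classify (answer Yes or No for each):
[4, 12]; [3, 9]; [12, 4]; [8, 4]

No, No, Yes, Yes

Comparing the two groups points to one rule — first > second.
[4, 12]: 4 < 12 — doesn't qualify, so No. [3, 9]: 3 < 9 — doesn't qualify, so No. [12, 4]: 12 > 4 — qualifies, so Yes. [8, 4]: 8 > 4 — qualifies, so Yes.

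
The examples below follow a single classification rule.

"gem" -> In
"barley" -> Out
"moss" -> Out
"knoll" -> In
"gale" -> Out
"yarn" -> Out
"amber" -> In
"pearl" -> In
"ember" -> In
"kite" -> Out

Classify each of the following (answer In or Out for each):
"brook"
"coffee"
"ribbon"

In, Out, Out

Comparing the two groups points to one rule — odd length.
"brook": In (length 5). "coffee": Out (length 6). "ribbon": Out (length 6).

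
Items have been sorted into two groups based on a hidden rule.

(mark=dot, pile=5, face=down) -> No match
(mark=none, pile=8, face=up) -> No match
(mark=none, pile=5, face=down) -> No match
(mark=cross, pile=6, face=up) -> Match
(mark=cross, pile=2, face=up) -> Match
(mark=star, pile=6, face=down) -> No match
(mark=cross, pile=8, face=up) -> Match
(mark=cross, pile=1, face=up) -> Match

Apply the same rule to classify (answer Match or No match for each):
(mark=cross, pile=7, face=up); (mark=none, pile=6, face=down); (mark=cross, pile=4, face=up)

Match, No match, Match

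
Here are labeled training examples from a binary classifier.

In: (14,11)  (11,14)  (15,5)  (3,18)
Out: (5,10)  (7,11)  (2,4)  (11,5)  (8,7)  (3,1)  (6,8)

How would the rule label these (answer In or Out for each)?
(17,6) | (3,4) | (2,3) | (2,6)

The pattern is that an item is 'In' exactly when: sum ≥ 20.
(17,6): 17+6 = 23, fits → In. (3,4): 3+4 = 7, fails this test → Out. (2,3): 2+3 = 5, fails this test → Out. (2,6): 2+6 = 8, fails this test → Out.

In, Out, Out, Out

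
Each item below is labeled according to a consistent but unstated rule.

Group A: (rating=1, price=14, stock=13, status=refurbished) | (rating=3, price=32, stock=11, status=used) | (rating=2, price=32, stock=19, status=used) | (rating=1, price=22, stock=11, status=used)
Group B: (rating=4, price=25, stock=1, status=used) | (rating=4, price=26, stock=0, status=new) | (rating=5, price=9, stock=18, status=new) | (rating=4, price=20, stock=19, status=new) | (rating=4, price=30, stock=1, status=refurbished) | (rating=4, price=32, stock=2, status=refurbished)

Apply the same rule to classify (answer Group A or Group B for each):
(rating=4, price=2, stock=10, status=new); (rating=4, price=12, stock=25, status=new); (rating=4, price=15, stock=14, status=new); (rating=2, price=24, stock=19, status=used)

Rule: rating ≤ 3. This holds for each 'Group A' example and fails for each 'Group B' one.
Group B: (rating=4, price=2, stock=10, status=new), since rating = 4.
Group B: (rating=4, price=12, stock=25, status=new), since rating = 4.
Group B: (rating=4, price=15, stock=14, status=new), since rating = 4.
Group A: (rating=2, price=24, stock=19, status=used), since rating = 2.

Group B, Group B, Group B, Group A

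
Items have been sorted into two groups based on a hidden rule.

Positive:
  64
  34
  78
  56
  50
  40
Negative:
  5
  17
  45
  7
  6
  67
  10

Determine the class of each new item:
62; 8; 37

Positive, Negative, Negative

The common property of the 'Positive' items is: even AND at least 17. No 'Negative' item has it.
62: Positive (62 is even, 62 ≥ 17). 8: Negative (8 is even, 8 < 17). 37: Negative (37 is odd, 37 ≥ 17).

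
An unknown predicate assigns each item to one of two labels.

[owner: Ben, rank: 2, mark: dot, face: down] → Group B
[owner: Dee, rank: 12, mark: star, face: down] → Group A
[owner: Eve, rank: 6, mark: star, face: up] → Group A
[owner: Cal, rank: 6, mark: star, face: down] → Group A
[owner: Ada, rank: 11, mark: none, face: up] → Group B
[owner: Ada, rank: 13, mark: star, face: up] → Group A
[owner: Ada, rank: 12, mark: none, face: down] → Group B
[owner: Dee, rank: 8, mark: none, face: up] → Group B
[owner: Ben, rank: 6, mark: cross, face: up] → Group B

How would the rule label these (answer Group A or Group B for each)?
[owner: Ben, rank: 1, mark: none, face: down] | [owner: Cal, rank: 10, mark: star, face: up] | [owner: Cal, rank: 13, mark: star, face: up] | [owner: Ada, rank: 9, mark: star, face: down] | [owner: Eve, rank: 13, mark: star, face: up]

One predicate separates the groups cleanly: mark is star.

Group B, Group A, Group A, Group A, Group A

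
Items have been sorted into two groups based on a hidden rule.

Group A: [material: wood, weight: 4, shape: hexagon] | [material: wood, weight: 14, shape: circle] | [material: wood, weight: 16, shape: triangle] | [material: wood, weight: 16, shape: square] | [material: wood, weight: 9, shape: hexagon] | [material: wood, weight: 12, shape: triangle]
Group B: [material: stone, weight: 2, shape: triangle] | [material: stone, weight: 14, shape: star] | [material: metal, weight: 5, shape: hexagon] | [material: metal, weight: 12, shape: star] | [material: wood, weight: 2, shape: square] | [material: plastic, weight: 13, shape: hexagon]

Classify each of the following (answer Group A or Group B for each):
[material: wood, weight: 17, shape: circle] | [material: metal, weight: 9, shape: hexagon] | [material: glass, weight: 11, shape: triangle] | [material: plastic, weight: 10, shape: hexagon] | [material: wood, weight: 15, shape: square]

Group A, Group B, Group B, Group B, Group A

The classifier is using: material is wood AND weight ≥ 4.
[material: wood, weight: 17, shape: circle] — material is wood, weight = 17, hence Group A.
[material: metal, weight: 9, shape: hexagon] — material is metal, weight = 9, hence Group B.
[material: glass, weight: 11, shape: triangle] — material is glass, weight = 11, hence Group B.
[material: plastic, weight: 10, shape: hexagon] — material is plastic, weight = 10, hence Group B.
[material: wood, weight: 15, shape: square] — material is wood, weight = 15, hence Group A.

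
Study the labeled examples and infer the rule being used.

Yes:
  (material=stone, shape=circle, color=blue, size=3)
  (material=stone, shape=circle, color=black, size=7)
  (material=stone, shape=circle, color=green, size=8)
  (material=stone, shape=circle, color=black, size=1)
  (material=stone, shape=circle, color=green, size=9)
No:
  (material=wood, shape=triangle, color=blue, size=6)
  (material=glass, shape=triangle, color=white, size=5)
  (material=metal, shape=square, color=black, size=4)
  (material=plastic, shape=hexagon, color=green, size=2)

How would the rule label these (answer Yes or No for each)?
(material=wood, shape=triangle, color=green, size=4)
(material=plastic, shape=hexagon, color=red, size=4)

The distinguishing property — shape is circle — holds for all the 'Yes' cases and none of the 'No' cases.
(material=wood, shape=triangle, color=green, size=4): shape is triangle — does not fit, so No. (material=plastic, shape=hexagon, color=red, size=4): shape is hexagon — does not fit, so No.

No, No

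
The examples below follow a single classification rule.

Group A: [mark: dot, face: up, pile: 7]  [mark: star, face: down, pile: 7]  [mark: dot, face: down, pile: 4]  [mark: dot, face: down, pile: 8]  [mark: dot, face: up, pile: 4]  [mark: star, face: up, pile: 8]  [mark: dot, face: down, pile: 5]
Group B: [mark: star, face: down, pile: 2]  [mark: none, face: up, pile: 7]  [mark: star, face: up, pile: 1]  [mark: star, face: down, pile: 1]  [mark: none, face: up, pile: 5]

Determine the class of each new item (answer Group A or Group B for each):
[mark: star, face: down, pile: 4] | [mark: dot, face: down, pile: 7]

Group A, Group A

One predicate separates the groups cleanly: mark is not none AND pile ≥ 4.
Group A: [mark: star, face: down, pile: 4], since mark is star, pile = 4.
Group A: [mark: dot, face: down, pile: 7], since mark is dot, pile = 7.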